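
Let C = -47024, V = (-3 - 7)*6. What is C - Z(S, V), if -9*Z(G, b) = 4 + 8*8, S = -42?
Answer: -423148/9 ≈ -47016.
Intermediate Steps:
V = -60 (V = -10*6 = -60)
Z(G, b) = -68/9 (Z(G, b) = -(4 + 8*8)/9 = -(4 + 64)/9 = -⅑*68 = -68/9)
C - Z(S, V) = -47024 - 1*(-68/9) = -47024 + 68/9 = -423148/9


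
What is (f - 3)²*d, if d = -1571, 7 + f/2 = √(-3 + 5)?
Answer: -466587 + 106828*√2 ≈ -3.1551e+5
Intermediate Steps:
f = -14 + 2*√2 (f = -14 + 2*√(-3 + 5) = -14 + 2*√2 ≈ -11.172)
(f - 3)²*d = ((-14 + 2*√2) - 3)²*(-1571) = (-17 + 2*√2)²*(-1571) = -1571*(-17 + 2*√2)²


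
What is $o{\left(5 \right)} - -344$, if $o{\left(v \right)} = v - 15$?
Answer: $334$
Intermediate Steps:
$o{\left(v \right)} = -15 + v$ ($o{\left(v \right)} = v - 15 = -15 + v$)
$o{\left(5 \right)} - -344 = \left(-15 + 5\right) - -344 = -10 + 344 = 334$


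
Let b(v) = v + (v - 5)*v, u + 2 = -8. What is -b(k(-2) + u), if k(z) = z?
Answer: -192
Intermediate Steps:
u = -10 (u = -2 - 8 = -10)
b(v) = v + v*(-5 + v) (b(v) = v + (-5 + v)*v = v + v*(-5 + v))
-b(k(-2) + u) = -(-2 - 10)*(-4 + (-2 - 10)) = -(-12)*(-4 - 12) = -(-12)*(-16) = -1*192 = -192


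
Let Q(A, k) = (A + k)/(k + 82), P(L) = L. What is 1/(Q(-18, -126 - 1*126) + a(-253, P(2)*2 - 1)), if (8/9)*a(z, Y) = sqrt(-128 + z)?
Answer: 1088/332055 - 2312*I*sqrt(381)/996165 ≈ 0.0032766 - 0.045302*I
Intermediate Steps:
a(z, Y) = 9*sqrt(-128 + z)/8
Q(A, k) = (A + k)/(82 + k)
1/(Q(-18, -126 - 1*126) + a(-253, P(2)*2 - 1)) = 1/((-18 + (-126 - 1*126))/(82 + (-126 - 1*126)) + 9*sqrt(-128 - 253)/8) = 1/((-18 + (-126 - 126))/(82 + (-126 - 126)) + 9*sqrt(-381)/8) = 1/((-18 - 252)/(82 - 252) + 9*(I*sqrt(381))/8) = 1/(-270/(-170) + 9*I*sqrt(381)/8) = 1/(-1/170*(-270) + 9*I*sqrt(381)/8) = 1/(27/17 + 9*I*sqrt(381)/8)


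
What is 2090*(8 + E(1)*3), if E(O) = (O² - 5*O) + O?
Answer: -2090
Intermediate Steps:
E(O) = O² - 4*O
2090*(8 + E(1)*3) = 2090*(8 + (1*(-4 + 1))*3) = 2090*(8 + (1*(-3))*3) = 2090*(8 - 3*3) = 2090*(8 - 9) = 2090*(-1) = -2090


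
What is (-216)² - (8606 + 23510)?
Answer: 14540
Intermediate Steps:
(-216)² - (8606 + 23510) = 46656 - 1*32116 = 46656 - 32116 = 14540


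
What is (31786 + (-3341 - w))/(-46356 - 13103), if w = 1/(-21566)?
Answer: -613444871/1282292794 ≈ -0.47840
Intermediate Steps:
w = -1/21566 ≈ -4.6369e-5
(31786 + (-3341 - w))/(-46356 - 13103) = (31786 + (-3341 - 1*(-1/21566)))/(-46356 - 13103) = (31786 + (-3341 + 1/21566))/(-59459) = (31786 - 72052005/21566)*(-1/59459) = (613444871/21566)*(-1/59459) = -613444871/1282292794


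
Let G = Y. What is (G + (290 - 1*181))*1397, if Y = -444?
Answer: -467995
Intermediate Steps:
G = -444
(G + (290 - 1*181))*1397 = (-444 + (290 - 1*181))*1397 = (-444 + (290 - 181))*1397 = (-444 + 109)*1397 = -335*1397 = -467995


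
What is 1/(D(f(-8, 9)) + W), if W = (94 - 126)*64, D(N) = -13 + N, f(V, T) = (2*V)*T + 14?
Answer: -1/2191 ≈ -0.00045641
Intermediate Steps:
f(V, T) = 14 + 2*T*V (f(V, T) = 2*T*V + 14 = 14 + 2*T*V)
W = -2048 (W = -32*64 = -2048)
1/(D(f(-8, 9)) + W) = 1/((-13 + (14 + 2*9*(-8))) - 2048) = 1/((-13 + (14 - 144)) - 2048) = 1/((-13 - 130) - 2048) = 1/(-143 - 2048) = 1/(-2191) = -1/2191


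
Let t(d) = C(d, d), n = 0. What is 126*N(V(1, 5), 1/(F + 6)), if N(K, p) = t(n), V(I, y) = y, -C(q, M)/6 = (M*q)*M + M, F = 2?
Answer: 0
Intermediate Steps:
C(q, M) = -6*M - 6*q*M² (C(q, M) = -6*((M*q)*M + M) = -6*(q*M² + M) = -6*(M + q*M²) = -6*M - 6*q*M²)
t(d) = -6*d*(1 + d²) (t(d) = -6*d*(1 + d*d) = -6*d*(1 + d²))
N(K, p) = 0 (N(K, p) = -6*0*(1 + 0²) = -6*0*(1 + 0) = -6*0*1 = 0)
126*N(V(1, 5), 1/(F + 6)) = 126*0 = 0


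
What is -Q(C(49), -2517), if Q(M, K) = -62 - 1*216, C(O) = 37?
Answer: 278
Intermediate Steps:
Q(M, K) = -278 (Q(M, K) = -62 - 216 = -278)
-Q(C(49), -2517) = -1*(-278) = 278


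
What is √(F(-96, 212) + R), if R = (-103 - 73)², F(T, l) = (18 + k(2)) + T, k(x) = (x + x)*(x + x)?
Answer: √30914 ≈ 175.82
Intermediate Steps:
k(x) = 4*x² (k(x) = (2*x)*(2*x) = 4*x²)
F(T, l) = 34 + T (F(T, l) = (18 + 4*2²) + T = (18 + 4*4) + T = (18 + 16) + T = 34 + T)
R = 30976 (R = (-176)² = 30976)
√(F(-96, 212) + R) = √((34 - 96) + 30976) = √(-62 + 30976) = √30914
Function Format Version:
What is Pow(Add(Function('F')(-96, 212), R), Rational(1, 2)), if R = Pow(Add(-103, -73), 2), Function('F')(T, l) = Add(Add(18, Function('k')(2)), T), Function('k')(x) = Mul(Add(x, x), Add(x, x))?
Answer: Pow(30914, Rational(1, 2)) ≈ 175.82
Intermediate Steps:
Function('k')(x) = Mul(4, Pow(x, 2)) (Function('k')(x) = Mul(Mul(2, x), Mul(2, x)) = Mul(4, Pow(x, 2)))
Function('F')(T, l) = Add(34, T) (Function('F')(T, l) = Add(Add(18, Mul(4, Pow(2, 2))), T) = Add(Add(18, Mul(4, 4)), T) = Add(Add(18, 16), T) = Add(34, T))
R = 30976 (R = Pow(-176, 2) = 30976)
Pow(Add(Function('F')(-96, 212), R), Rational(1, 2)) = Pow(Add(Add(34, -96), 30976), Rational(1, 2)) = Pow(Add(-62, 30976), Rational(1, 2)) = Pow(30914, Rational(1, 2))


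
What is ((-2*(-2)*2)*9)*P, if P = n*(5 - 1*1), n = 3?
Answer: 864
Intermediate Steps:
P = 12 (P = 3*(5 - 1*1) = 3*(5 - 1) = 3*4 = 12)
((-2*(-2)*2)*9)*P = ((-2*(-2)*2)*9)*12 = ((4*2)*9)*12 = (8*9)*12 = 72*12 = 864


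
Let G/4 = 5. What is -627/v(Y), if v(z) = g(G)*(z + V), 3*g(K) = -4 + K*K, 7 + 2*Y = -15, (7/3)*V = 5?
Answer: 133/248 ≈ 0.53629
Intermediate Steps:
V = 15/7 (V = (3/7)*5 = 15/7 ≈ 2.1429)
Y = -11 (Y = -7/2 + (½)*(-15) = -7/2 - 15/2 = -11)
G = 20 (G = 4*5 = 20)
g(K) = -4/3 + K²/3 (g(K) = (-4 + K*K)/3 = (-4 + K²)/3 = -4/3 + K²/3)
v(z) = 1980/7 + 132*z (v(z) = (-4/3 + (⅓)*20²)*(z + 15/7) = (-4/3 + (⅓)*400)*(15/7 + z) = (-4/3 + 400/3)*(15/7 + z) = 132*(15/7 + z) = 1980/7 + 132*z)
-627/v(Y) = -627/(1980/7 + 132*(-11)) = -627/(1980/7 - 1452) = -627/(-8184/7) = -627*(-7/8184) = 133/248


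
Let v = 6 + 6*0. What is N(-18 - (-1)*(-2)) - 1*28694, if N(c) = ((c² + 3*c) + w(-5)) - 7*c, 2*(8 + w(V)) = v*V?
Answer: -28237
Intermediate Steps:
v = 6 (v = 6 + 0 = 6)
w(V) = -8 + 3*V (w(V) = -8 + (6*V)/2 = -8 + 3*V)
N(c) = -23 + c² - 4*c (N(c) = ((c² + 3*c) + (-8 + 3*(-5))) - 7*c = ((c² + 3*c) + (-8 - 15)) - 7*c = ((c² + 3*c) - 23) - 7*c = (-23 + c² + 3*c) - 7*c = -23 + c² - 4*c)
N(-18 - (-1)*(-2)) - 1*28694 = (-23 + (-18 - (-1)*(-2))² - 4*(-18 - (-1)*(-2))) - 1*28694 = (-23 + (-18 - 1*2)² - 4*(-18 - 1*2)) - 28694 = (-23 + (-18 - 2)² - 4*(-18 - 2)) - 28694 = (-23 + (-20)² - 4*(-20)) - 28694 = (-23 + 400 + 80) - 28694 = 457 - 28694 = -28237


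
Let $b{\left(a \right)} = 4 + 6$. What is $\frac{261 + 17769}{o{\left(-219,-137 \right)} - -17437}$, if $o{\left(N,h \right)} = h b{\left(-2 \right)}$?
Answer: $\frac{18030}{16067} \approx 1.1222$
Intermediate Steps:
$b{\left(a \right)} = 10$
$o{\left(N,h \right)} = 10 h$ ($o{\left(N,h \right)} = h 10 = 10 h$)
$\frac{261 + 17769}{o{\left(-219,-137 \right)} - -17437} = \frac{261 + 17769}{10 \left(-137\right) - -17437} = \frac{18030}{-1370 + 17437} = \frac{18030}{16067}$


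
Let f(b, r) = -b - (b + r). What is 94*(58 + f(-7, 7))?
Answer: 6110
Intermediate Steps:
f(b, r) = -r - 2*b (f(b, r) = -b + (-b - r) = -r - 2*b)
94*(58 + f(-7, 7)) = 94*(58 + (-1*7 - 2*(-7))) = 94*(58 + (-7 + 14)) = 94*(58 + 7) = 94*65 = 6110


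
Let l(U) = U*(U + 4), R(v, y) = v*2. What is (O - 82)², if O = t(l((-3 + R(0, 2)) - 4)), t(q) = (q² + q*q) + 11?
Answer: 657721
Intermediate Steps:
R(v, y) = 2*v
l(U) = U*(4 + U)
t(q) = 11 + 2*q² (t(q) = (q² + q²) + 11 = 2*q² + 11 = 11 + 2*q²)
O = 893 (O = 11 + 2*(((-3 + 2*0) - 4)*(4 + ((-3 + 2*0) - 4)))² = 11 + 2*(((-3 + 0) - 4)*(4 + ((-3 + 0) - 4)))² = 11 + 2*((-3 - 4)*(4 + (-3 - 4)))² = 11 + 2*(-7*(4 - 7))² = 11 + 2*(-7*(-3))² = 11 + 2*21² = 11 + 2*441 = 11 + 882 = 893)
(O - 82)² = (893 - 82)² = 811² = 657721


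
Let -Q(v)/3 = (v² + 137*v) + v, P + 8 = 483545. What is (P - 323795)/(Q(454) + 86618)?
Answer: -7261/32713 ≈ -0.22196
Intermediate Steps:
P = 483537 (P = -8 + 483545 = 483537)
Q(v) = -414*v - 3*v² (Q(v) = -3*((v² + 137*v) + v) = -3*(v² + 138*v) = -414*v - 3*v²)
(P - 323795)/(Q(454) + 86618) = (483537 - 323795)/(-3*454*(138 + 454) + 86618) = 159742/(-3*454*592 + 86618) = 159742/(-806304 + 86618) = 159742/(-719686) = 159742*(-1/719686) = -7261/32713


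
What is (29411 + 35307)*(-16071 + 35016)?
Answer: 1226082510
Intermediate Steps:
(29411 + 35307)*(-16071 + 35016) = 64718*18945 = 1226082510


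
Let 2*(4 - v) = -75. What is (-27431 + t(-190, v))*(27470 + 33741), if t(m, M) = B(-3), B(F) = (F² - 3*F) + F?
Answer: -1678160776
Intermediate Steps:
B(F) = F² - 2*F
v = 83/2 (v = 4 - ½*(-75) = 4 + 75/2 = 83/2 ≈ 41.500)
t(m, M) = 15 (t(m, M) = -3*(-2 - 3) = -3*(-5) = 15)
(-27431 + t(-190, v))*(27470 + 33741) = (-27431 + 15)*(27470 + 33741) = -27416*61211 = -1678160776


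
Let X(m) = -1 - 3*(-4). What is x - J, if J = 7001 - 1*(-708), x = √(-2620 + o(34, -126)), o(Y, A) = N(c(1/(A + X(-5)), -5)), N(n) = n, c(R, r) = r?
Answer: -7709 + 5*I*√105 ≈ -7709.0 + 51.235*I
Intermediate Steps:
X(m) = 11 (X(m) = -1 + 12 = 11)
o(Y, A) = -5
x = 5*I*√105 (x = √(-2620 - 5) = √(-2625) = 5*I*√105 ≈ 51.235*I)
J = 7709 (J = 7001 + 708 = 7709)
x - J = 5*I*√105 - 1*7709 = 5*I*√105 - 7709 = -7709 + 5*I*√105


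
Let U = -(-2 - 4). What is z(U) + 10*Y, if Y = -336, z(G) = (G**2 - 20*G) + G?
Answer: -3438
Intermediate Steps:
U = 6 (U = -1*(-6) = 6)
z(G) = G**2 - 19*G
z(U) + 10*Y = 6*(-19 + 6) + 10*(-336) = 6*(-13) - 3360 = -78 - 3360 = -3438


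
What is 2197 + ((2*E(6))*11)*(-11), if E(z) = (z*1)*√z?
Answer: 2197 - 1452*√6 ≈ -1359.7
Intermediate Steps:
E(z) = z^(3/2) (E(z) = z*√z = z^(3/2))
2197 + ((2*E(6))*11)*(-11) = 2197 + ((2*6^(3/2))*11)*(-11) = 2197 + ((2*(6*√6))*11)*(-11) = 2197 + ((12*√6)*11)*(-11) = 2197 + (132*√6)*(-11) = 2197 - 1452*√6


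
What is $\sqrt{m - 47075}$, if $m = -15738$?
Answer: $i \sqrt{62813} \approx 250.63 i$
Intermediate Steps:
$\sqrt{m - 47075} = \sqrt{-15738 - 47075} = \sqrt{-62813} = i \sqrt{62813}$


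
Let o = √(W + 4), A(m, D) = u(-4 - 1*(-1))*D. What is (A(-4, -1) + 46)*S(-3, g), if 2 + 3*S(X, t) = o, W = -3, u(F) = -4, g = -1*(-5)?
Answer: -50/3 ≈ -16.667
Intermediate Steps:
g = 5
A(m, D) = -4*D
o = 1 (o = √(-3 + 4) = √1 = 1)
S(X, t) = -⅓ (S(X, t) = -⅔ + (⅓)*1 = -⅔ + ⅓ = -⅓)
(A(-4, -1) + 46)*S(-3, g) = (-4*(-1) + 46)*(-⅓) = (4 + 46)*(-⅓) = 50*(-⅓) = -50/3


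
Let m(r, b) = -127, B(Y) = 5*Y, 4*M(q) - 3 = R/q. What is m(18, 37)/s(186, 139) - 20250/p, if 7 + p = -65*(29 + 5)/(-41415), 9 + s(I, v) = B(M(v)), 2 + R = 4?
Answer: 491991695618/167380951 ≈ 2939.4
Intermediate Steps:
R = 2 (R = -2 + 4 = 2)
M(q) = ¾ + 1/(2*q) (M(q) = ¾ + (2/q)/4 = ¾ + 1/(2*q))
s(I, v) = -9 + 5*(2 + 3*v)/(4*v) (s(I, v) = -9 + 5*((2 + 3*v)/(4*v)) = -9 + 5*(2 + 3*v)/(4*v))
p = -57539/8283 (p = -7 - 65*(29 + 5)/(-41415) = -7 - 65*34*(-1/41415) = -7 - 2210*(-1/41415) = -7 + 442/8283 = -57539/8283 ≈ -6.9466)
m(18, 37)/s(186, 139) - 20250/p = -127*556/(10 - 21*139) - 20250/(-57539/8283) = -127*556/(10 - 2919) - 20250*(-8283/57539) = -127/((¼)*(1/139)*(-2909)) + 167730750/57539 = -127/(-2909/556) + 167730750/57539 = -127*(-556/2909) + 167730750/57539 = 70612/2909 + 167730750/57539 = 491991695618/167380951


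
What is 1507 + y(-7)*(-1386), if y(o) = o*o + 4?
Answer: -71951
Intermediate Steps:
y(o) = 4 + o**2 (y(o) = o**2 + 4 = 4 + o**2)
1507 + y(-7)*(-1386) = 1507 + (4 + (-7)**2)*(-1386) = 1507 + (4 + 49)*(-1386) = 1507 + 53*(-1386) = 1507 - 73458 = -71951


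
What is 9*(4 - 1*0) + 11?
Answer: 47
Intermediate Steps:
9*(4 - 1*0) + 11 = 9*(4 + 0) + 11 = 9*4 + 11 = 36 + 11 = 47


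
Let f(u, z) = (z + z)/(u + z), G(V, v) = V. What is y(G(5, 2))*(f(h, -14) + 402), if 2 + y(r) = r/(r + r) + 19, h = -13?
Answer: 190435/27 ≈ 7053.1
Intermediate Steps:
f(u, z) = 2*z/(u + z) (f(u, z) = (2*z)/(u + z) = 2*z/(u + z))
y(r) = 35/2 (y(r) = -2 + (r/(r + r) + 19) = -2 + (r/((2*r)) + 19) = -2 + ((1/(2*r))*r + 19) = -2 + (1/2 + 19) = -2 + 39/2 = 35/2)
y(G(5, 2))*(f(h, -14) + 402) = 35*(2*(-14)/(-13 - 14) + 402)/2 = 35*(2*(-14)/(-27) + 402)/2 = 35*(2*(-14)*(-1/27) + 402)/2 = 35*(28/27 + 402)/2 = (35/2)*(10882/27) = 190435/27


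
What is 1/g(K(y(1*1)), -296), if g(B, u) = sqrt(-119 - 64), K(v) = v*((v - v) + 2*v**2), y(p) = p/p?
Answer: -I*sqrt(183)/183 ≈ -0.073922*I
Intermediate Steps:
y(p) = 1
K(v) = 2*v**3 (K(v) = v*(0 + 2*v**2) = v*(2*v**2) = 2*v**3)
g(B, u) = I*sqrt(183) (g(B, u) = sqrt(-183) = I*sqrt(183))
1/g(K(y(1*1)), -296) = 1/(I*sqrt(183)) = -I*sqrt(183)/183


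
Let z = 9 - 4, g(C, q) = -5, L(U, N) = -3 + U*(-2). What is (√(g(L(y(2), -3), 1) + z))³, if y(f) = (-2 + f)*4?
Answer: 0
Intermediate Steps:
y(f) = -8 + 4*f
L(U, N) = -3 - 2*U
z = 5
(√(g(L(y(2), -3), 1) + z))³ = (√(-5 + 5))³ = (√0)³ = 0³ = 0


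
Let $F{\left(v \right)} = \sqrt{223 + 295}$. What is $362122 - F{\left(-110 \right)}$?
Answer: $362122 - \sqrt{518} \approx 3.621 \cdot 10^{5}$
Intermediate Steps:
$F{\left(v \right)} = \sqrt{518}$
$362122 - F{\left(-110 \right)} = 362122 - \sqrt{518}$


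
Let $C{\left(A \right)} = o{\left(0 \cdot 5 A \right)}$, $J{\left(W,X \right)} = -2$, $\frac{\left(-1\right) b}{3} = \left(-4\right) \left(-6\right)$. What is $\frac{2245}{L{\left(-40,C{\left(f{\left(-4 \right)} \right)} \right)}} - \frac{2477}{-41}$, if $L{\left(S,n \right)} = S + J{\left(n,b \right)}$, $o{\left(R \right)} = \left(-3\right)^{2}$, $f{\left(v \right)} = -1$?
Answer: $\frac{11989}{1722} \approx 6.9622$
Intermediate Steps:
$b = -72$ ($b = - 3 \left(\left(-4\right) \left(-6\right)\right) = \left(-3\right) 24 = -72$)
$o{\left(R \right)} = 9$
$C{\left(A \right)} = 9$
$L{\left(S,n \right)} = -2 + S$ ($L{\left(S,n \right)} = S - 2 = -2 + S$)
$\frac{2245}{L{\left(-40,C{\left(f{\left(-4 \right)} \right)} \right)}} - \frac{2477}{-41} = \frac{2245}{-2 - 40} - \frac{2477}{-41} = \frac{2245}{-42} - - \frac{2477}{41} = 2245 \left(- \frac{1}{42}\right) + \frac{2477}{41} = - \frac{2245}{42} + \frac{2477}{41} = \frac{11989}{1722}$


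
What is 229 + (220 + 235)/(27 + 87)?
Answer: 26561/114 ≈ 232.99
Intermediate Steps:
229 + (220 + 235)/(27 + 87) = 229 + 455/114 = 26561/114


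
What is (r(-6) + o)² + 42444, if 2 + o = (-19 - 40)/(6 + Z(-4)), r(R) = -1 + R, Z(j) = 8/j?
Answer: 688129/16 ≈ 43008.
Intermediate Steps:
o = -67/4 (o = -2 + (-19 - 40)/(6 + 8/(-4)) = -2 - 59/(6 + 8*(-¼)) = -2 - 59/(6 - 2) = -2 - 59/4 = -67/4 ≈ -16.750)
(r(-6) + o)² + 42444 = ((-1 - 6) - 67/4)² + 42444 = (-7 - 67/4)² + 42444 = (-95/4)² + 42444 = 9025/16 + 42444 = 688129/16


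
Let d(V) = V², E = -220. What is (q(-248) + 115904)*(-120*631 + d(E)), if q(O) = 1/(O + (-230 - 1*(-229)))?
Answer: -788457795400/249 ≈ -3.1665e+9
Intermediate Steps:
q(O) = 1/(-1 + O) (q(O) = 1/(O + (-230 + 229)) = 1/(O - 1) = 1/(-1 + O))
(q(-248) + 115904)*(-120*631 + d(E)) = (1/(-1 - 248) + 115904)*(-120*631 + (-220)²) = (1/(-249) + 115904)*(-75720 + 48400) = (-1/249 + 115904)*(-27320) = (28860095/249)*(-27320) = -788457795400/249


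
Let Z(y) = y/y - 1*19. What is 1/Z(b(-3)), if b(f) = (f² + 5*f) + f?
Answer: -1/18 ≈ -0.055556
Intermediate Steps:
b(f) = f² + 6*f
Z(y) = -18 (Z(y) = 1 - 19 = -18)
1/Z(b(-3)) = 1/(-18) = -1/18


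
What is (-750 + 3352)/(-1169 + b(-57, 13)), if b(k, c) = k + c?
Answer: -2602/1213 ≈ -2.1451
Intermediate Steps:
b(k, c) = c + k
(-750 + 3352)/(-1169 + b(-57, 13)) = (-750 + 3352)/(-1169 + (13 - 57)) = 2602/(-1169 - 44) = 2602/(-1213) = 2602*(-1/1213) = -2602/1213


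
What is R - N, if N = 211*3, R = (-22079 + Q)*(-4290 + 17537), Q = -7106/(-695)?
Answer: -203180263288/695 ≈ -2.9235e+8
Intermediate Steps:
Q = 7106/695 (Q = -7106*(-1/695) = 7106/695 ≈ 10.224)
R = -203179823353/695 (R = (-22079 + 7106/695)*(-4290 + 17537) = -15337799/695*13247 = -203179823353/695 ≈ -2.9234e+8)
N = 633
R - N = -203179823353/695 - 1*633 = -203179823353/695 - 633 = -203180263288/695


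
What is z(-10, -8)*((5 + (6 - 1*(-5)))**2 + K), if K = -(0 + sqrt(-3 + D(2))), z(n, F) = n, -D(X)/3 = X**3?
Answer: -2560 + 30*I*sqrt(3) ≈ -2560.0 + 51.962*I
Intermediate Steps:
D(X) = -3*X**3
K = -3*I*sqrt(3) (K = -(0 + sqrt(-3 - 3*2**3)) = -(0 + sqrt(-3 - 3*8)) = -(0 + sqrt(-3 - 24)) = -(0 + sqrt(-27)) = -(0 + 3*I*sqrt(3)) = -3*I*sqrt(3) ≈ -5.1962*I)
z(-10, -8)*((5 + (6 - 1*(-5)))**2 + K) = -10*((5 + (6 - 1*(-5)))**2 - 3*I*sqrt(3)) = -10*((5 + (6 + 5))**2 - 3*I*sqrt(3)) = -10*((5 + 11)**2 - 3*I*sqrt(3)) = -10*(16**2 - 3*I*sqrt(3)) = -10*(256 - 3*I*sqrt(3)) = -2560 + 30*I*sqrt(3)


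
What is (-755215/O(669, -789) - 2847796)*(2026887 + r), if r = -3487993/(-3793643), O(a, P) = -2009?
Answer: -43986324543037877443966/7621428787 ≈ -5.7714e+12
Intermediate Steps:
r = 3487993/3793643 (r = -3487993*(-1/3793643) = 3487993/3793643 ≈ 0.91943)
(-755215/O(669, -789) - 2847796)*(2026887 + r) = (-755215/(-2009) - 2847796)*(2026887 + 3487993/3793643) = (-755215*(-1/2009) - 2847796)*(7689289167334/3793643) = (755215/2009 - 2847796)*(7689289167334/3793643) = -5720466949/2009*7689289167334/3793643 = -43986324543037877443966/7621428787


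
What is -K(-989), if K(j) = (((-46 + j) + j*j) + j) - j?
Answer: -977086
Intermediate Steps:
K(j) = -46 + j + j**2 (K(j) = (((-46 + j) + j**2) + j) - j = ((-46 + j + j**2) + j) - j = (-46 + j**2 + 2*j) - j = -46 + j + j**2)
-K(-989) = -(-46 - 989 + (-989)**2) = -(-46 - 989 + 978121) = -1*977086 = -977086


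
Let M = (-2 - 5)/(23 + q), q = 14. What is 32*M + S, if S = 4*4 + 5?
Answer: 553/37 ≈ 14.946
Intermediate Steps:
S = 21 (S = 16 + 5 = 21)
M = -7/37 (M = (-2 - 5)/(23 + 14) = -7/37 ≈ -0.18919)
32*M + S = 32*(-7/37) + 21 = -224/37 + 21 = 553/37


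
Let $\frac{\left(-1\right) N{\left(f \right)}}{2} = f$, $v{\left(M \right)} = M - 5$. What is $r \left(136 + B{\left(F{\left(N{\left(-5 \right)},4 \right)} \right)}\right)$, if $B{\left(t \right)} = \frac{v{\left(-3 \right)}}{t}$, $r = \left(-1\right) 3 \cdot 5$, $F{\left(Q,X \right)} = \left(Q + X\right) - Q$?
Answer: $-2010$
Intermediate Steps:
$v{\left(M \right)} = -5 + M$
$N{\left(f \right)} = - 2 f$
$F{\left(Q,X \right)} = X$
$r = -15$ ($r = \left(-3\right) 5 = -15$)
$B{\left(t \right)} = - \frac{8}{t}$ ($B{\left(t \right)} = \frac{-5 - 3}{t} = - \frac{8}{t}$)
$r \left(136 + B{\left(F{\left(N{\left(-5 \right)},4 \right)} \right)}\right) = - 15 \left(136 - \frac{8}{4}\right) = - 15 \left(136 - 2\right) = \left(-15\right) 134 = -2010$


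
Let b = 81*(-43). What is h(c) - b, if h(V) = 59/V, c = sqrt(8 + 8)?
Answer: 13991/4 ≈ 3497.8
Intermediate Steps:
b = -3483
c = 4 (c = sqrt(16) = 4)
h(c) - b = 59/4 - 1*(-3483) = 59*(1/4) + 3483 = 59/4 + 3483 = 13991/4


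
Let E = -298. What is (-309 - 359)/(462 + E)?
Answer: -167/41 ≈ -4.0732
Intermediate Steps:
(-309 - 359)/(462 + E) = (-309 - 359)/(462 - 298) = -668/164 = -668*1/164 = -167/41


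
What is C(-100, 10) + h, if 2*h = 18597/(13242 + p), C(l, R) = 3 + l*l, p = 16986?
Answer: 201586655/20152 ≈ 10003.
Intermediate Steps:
C(l, R) = 3 + l²
h = 6199/20152 (h = (18597/(13242 + 16986))/2 = (18597/30228)/2 = (18597*(1/30228))/2 = (½)*(6199/10076) = 6199/20152 ≈ 0.30761)
C(-100, 10) + h = (3 + (-100)²) + 6199/20152 = (3 + 10000) + 6199/20152 = 10003 + 6199/20152 = 201586655/20152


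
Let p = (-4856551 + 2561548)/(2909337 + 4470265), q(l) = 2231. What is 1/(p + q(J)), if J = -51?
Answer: 7379602/16461597059 ≈ 0.00044829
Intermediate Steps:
p = -2295003/7379602 ≈ -0.31099
1/(p + q(J)) = 1/(-2295003/7379602 + 2231) = 1/(16461597059/7379602) = 7379602/16461597059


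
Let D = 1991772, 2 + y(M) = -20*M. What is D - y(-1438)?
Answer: 1963014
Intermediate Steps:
y(M) = -2 - 20*M
D - y(-1438) = 1991772 - (-2 - 20*(-1438)) = 1991772 - (-2 + 28760) = 1991772 - 1*28758 = 1991772 - 28758 = 1963014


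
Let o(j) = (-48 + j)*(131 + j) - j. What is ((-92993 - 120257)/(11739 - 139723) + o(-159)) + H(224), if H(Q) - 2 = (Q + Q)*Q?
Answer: 6803032153/63992 ≈ 1.0631e+5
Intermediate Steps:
o(j) = -j + (-48 + j)*(131 + j)
H(Q) = 2 + 2*Q**2 (H(Q) = 2 + (Q + Q)*Q = 2 + (2*Q)*Q = 2 + 2*Q**2)
((-92993 - 120257)/(11739 - 139723) + o(-159)) + H(224) = ((-92993 - 120257)/(11739 - 139723) + (-6288 + (-159)**2 + 82*(-159))) + (2 + 2*224**2) = (-213250/(-127984) + (-6288 + 25281 - 13038)) + (2 + 2*50176) = (-213250*(-1/127984) + 5955) + (2 + 100352) = (106625/63992 + 5955) + 100354 = 381178985/63992 + 100354 = 6803032153/63992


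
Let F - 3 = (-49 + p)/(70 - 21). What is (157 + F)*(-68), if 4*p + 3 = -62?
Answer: -528683/49 ≈ -10789.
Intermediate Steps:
p = -65/4 (p = -¾ + (¼)*(-62) = -¾ - 31/2 = -65/4 ≈ -16.250)
F = 327/196 (F = 3 + (-49 - 65/4)/(70 - 21) = 3 - 261/4/49 = 3 - 261/4*1/49 = 3 - 261/196 = 327/196 ≈ 1.6684)
(157 + F)*(-68) = (157 + 327/196)*(-68) = (31099/196)*(-68) = -528683/49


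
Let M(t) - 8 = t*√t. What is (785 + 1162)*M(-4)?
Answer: 15576 - 15576*I ≈ 15576.0 - 15576.0*I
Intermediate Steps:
M(t) = 8 + t^(3/2) (M(t) = 8 + t*√t = 8 + t^(3/2))
(785 + 1162)*M(-4) = (785 + 1162)*(8 + (-4)^(3/2)) = 1947*(8 - 8*I) = 15576 - 15576*I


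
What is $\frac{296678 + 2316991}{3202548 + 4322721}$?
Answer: $\frac{871223}{2508423} \approx 0.34732$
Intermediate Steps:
$\frac{296678 + 2316991}{3202548 + 4322721} = \frac{2613669}{7525269} = 2613669 \cdot \frac{1}{7525269} = \frac{871223}{2508423}$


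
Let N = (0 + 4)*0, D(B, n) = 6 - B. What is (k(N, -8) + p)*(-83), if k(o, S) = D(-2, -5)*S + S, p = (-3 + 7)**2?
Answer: 4648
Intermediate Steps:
p = 16 (p = 4**2 = 16)
N = 0 (N = 4*0 = 0)
k(o, S) = 9*S (k(o, S) = (6 - 1*(-2))*S + S = (6 + 2)*S + S = 8*S + S = 9*S)
(k(N, -8) + p)*(-83) = (9*(-8) + 16)*(-83) = (-72 + 16)*(-83) = -56*(-83) = 4648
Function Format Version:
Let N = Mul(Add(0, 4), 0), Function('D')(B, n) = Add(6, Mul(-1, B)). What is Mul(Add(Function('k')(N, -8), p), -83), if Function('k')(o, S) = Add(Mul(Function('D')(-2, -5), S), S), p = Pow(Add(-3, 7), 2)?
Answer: 4648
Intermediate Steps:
p = 16 (p = Pow(4, 2) = 16)
N = 0 (N = Mul(4, 0) = 0)
Function('k')(o, S) = Mul(9, S) (Function('k')(o, S) = Add(Mul(Add(6, Mul(-1, -2)), S), S) = Add(Mul(Add(6, 2), S), S) = Add(Mul(8, S), S) = Mul(9, S))
Mul(Add(Function('k')(N, -8), p), -83) = Mul(Add(Mul(9, -8), 16), -83) = Mul(Add(-72, 16), -83) = Mul(-56, -83) = 4648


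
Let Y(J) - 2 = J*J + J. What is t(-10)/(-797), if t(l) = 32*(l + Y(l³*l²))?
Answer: -319996799744/797 ≈ -4.0150e+8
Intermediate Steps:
Y(J) = 2 + J + J² (Y(J) = 2 + (J*J + J) = 2 + (J² + J) = 2 + (J + J²) = 2 + J + J²)
t(l) = 64 + 32*l + 32*l⁵ + 32*l¹⁰ (t(l) = 32*(l + (2 + l³*l² + (l³*l²)²)) = 32*(l + (2 + l⁵ + (l⁵)²)) = 32*(l + (2 + l⁵ + l¹⁰)) = 32*(2 + l + l⁵ + l¹⁰) = 64 + 32*l + 32*l⁵ + 32*l¹⁰)
t(-10)/(-797) = (64 + 32*(-10) + 32*(-10)⁵ + 32*(-10)¹⁰)/(-797) = (64 - 320 + 32*(-100000) + 32*10000000000)*(-1/797) = (64 - 320 - 3200000 + 320000000000)*(-1/797) = 319996799744*(-1/797) = -319996799744/797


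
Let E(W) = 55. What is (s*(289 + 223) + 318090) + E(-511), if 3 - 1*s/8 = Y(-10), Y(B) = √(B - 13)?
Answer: 330433 - 4096*I*√23 ≈ 3.3043e+5 - 19644.0*I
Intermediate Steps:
Y(B) = √(-13 + B)
s = 24 - 8*I*√23 (s = 24 - 8*√(-13 - 10) = 24 - 8*I*√23 ≈ 24.0 - 38.367*I)
(s*(289 + 223) + 318090) + E(-511) = ((24 - 8*I*√23)*(289 + 223) + 318090) + 55 = ((24 - 8*I*√23)*512 + 318090) + 55 = ((12288 - 4096*I*√23) + 318090) + 55 = (330378 - 4096*I*√23) + 55 = 330433 - 4096*I*√23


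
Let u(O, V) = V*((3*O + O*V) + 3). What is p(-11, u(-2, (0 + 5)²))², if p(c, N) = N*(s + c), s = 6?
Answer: 43890625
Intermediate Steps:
u(O, V) = V*(3 + 3*O + O*V)
p(c, N) = N*(6 + c)
p(-11, u(-2, (0 + 5)²))² = (((0 + 5)²*(3 + 3*(-2) - 2*(0 + 5)²))*(6 - 11))² = ((5²*(3 - 6 - 2*5²))*(-5))² = ((25*(3 - 6 - 2*25))*(-5))² = ((25*(3 - 6 - 50))*(-5))² = ((25*(-53))*(-5))² = (-1325*(-5))² = 6625² = 43890625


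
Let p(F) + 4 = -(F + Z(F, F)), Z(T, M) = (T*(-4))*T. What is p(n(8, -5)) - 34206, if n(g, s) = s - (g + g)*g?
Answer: 36679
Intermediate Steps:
n(g, s) = s - 2*g² (n(g, s) = s - 2*g*g = s - 2*g²)
Z(T, M) = -4*T² (Z(T, M) = (-4*T)*T = -4*T²)
p(F) = -4 - F + 4*F² (p(F) = -4 - (F - 4*F²) = -4 + (-F + 4*F²) = -4 - F + 4*F²)
p(n(8, -5)) - 34206 = (-4 - (-5 - 2*8²) + 4*(-5 - 2*8²)²) - 34206 = (-4 - (-5 - 2*64) + 4*(-5 - 2*64)²) - 34206 = (-4 - (-5 - 128) + 4*(-5 - 128)²) - 34206 = (-4 - 1*(-133) + 4*(-133)²) - 34206 = (-4 + 133 + 4*17689) - 34206 = (-4 + 133 + 70756) - 34206 = 70885 - 34206 = 36679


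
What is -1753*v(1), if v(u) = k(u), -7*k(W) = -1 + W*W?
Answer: 0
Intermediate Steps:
k(W) = ⅐ - W²/7 (k(W) = -(-1 + W*W)/7 = -(-1 + W²)/7 = ⅐ - W²/7)
v(u) = ⅐ - u²/7
-1753*v(1) = -1753*(⅐ - ⅐*1²) = -1753*(⅐ - ⅐*1) = -1753*(⅐ - ⅐) = -1753*0 = 0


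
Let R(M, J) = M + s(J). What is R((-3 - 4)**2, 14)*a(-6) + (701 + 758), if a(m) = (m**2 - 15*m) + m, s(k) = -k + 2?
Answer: 5899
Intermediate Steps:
s(k) = 2 - k
a(m) = m**2 - 14*m
R(M, J) = 2 + M - J (R(M, J) = M + (2 - J) = 2 + M - J)
R((-3 - 4)**2, 14)*a(-6) + (701 + 758) = (2 + (-3 - 4)**2 - 1*14)*(-6*(-14 - 6)) + (701 + 758) = (2 + (-7)**2 - 14)*(-6*(-20)) + 1459 = (2 + 49 - 14)*120 + 1459 = 37*120 + 1459 = 4440 + 1459 = 5899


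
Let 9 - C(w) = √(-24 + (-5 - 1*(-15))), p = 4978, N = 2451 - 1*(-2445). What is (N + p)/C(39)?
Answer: 88866/95 + 9874*I*√14/95 ≈ 935.43 + 388.9*I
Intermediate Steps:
N = 4896 (N = 2451 + 2445 = 4896)
C(w) = 9 - I*√14 (C(w) = 9 - √(-24 + (-5 - 1*(-15))) = 9 - √(-24 + (-5 + 15)) = 9 - √(-24 + 10) = 9 - √(-14) = 9 - I*√14)
(N + p)/C(39) = (4896 + 4978)/(9 - I*√14) = 9874/(9 - I*√14)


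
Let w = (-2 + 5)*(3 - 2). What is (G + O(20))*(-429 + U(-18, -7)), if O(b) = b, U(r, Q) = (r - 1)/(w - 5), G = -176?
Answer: 65442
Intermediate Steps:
w = 3 (w = 3*1 = 3)
U(r, Q) = ½ - r/2 (U(r, Q) = (r - 1)/(3 - 5) = (-1 + r)/(-2) = (-1 + r)*(-½) = ½ - r/2)
(G + O(20))*(-429 + U(-18, -7)) = (-176 + 20)*(-429 + (½ - ½*(-18))) = -156*(-429 + (½ + 9)) = -156*(-429 + 19/2) = -156*(-839/2) = 65442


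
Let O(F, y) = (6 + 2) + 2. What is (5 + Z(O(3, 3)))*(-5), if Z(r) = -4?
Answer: -5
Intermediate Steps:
O(F, y) = 10 (O(F, y) = 8 + 2 = 10)
(5 + Z(O(3, 3)))*(-5) = (5 - 4)*(-5) = 1*(-5) = -5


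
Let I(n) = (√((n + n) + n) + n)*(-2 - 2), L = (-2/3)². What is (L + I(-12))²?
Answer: 143440/81 - 6976*I/3 ≈ 1770.9 - 2325.3*I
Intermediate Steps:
L = 4/9 (L = (-2*⅓)² = (-⅔)² = 4/9 ≈ 0.44444)
I(n) = -4*n - 4*√3*√n (I(n) = (√(2*n + n) + n)*(-4) = (√(3*n) + n)*(-4) = (√3*√n + n)*(-4) = (n + √3*√n)*(-4) = -4*n - 4*√3*√n)
(L + I(-12))² = (4/9 + (-4*(-12) - 4*√3*√(-12)))² = (4/9 + (48 - 4*√3*2*I*√3))² = (4/9 + (48 - 24*I))² = (436/9 - 24*I)²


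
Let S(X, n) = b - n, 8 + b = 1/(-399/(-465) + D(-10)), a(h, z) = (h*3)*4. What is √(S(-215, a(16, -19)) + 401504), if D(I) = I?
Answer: √805773667621/1417 ≈ 633.49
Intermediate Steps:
a(h, z) = 12*h (a(h, z) = (3*h)*4 = 12*h)
b = -11491/1417 (b = -8 + 1/(-399/(-465) - 10) = -8 + 1/(-399*(-1/465) - 10) = -8 + 1/(133/155 - 10) = -8 + 1/(-1417/155) = -8 - 155/1417 = -11491/1417 ≈ -8.1094)
S(X, n) = -11491/1417 - n
√(S(-215, a(16, -19)) + 401504) = √((-11491/1417 - 12*16) + 401504) = √((-11491/1417 - 1*192) + 401504) = √((-11491/1417 - 192) + 401504) = √(-283555/1417 + 401504) = √(568647613/1417) = √805773667621/1417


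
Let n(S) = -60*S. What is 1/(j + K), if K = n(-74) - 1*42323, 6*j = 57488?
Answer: -3/84905 ≈ -3.5334e-5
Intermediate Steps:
j = 28744/3 (j = (⅙)*57488 = 28744/3 ≈ 9581.3)
K = -37883 (K = -60*(-74) - 1*42323 = 4440 - 42323 = -37883)
1/(j + K) = 1/(28744/3 - 37883) = 1/(-84905/3) = -3/84905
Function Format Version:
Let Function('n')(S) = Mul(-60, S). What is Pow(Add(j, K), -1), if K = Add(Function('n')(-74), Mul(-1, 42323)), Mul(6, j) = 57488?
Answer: Rational(-3, 84905) ≈ -3.5334e-5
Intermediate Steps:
j = Rational(28744, 3) (j = Mul(Rational(1, 6), 57488) = Rational(28744, 3) ≈ 9581.3)
K = -37883 (K = Add(Mul(-60, -74), Mul(-1, 42323)) = Add(4440, -42323) = -37883)
Pow(Add(j, K), -1) = Pow(Add(Rational(28744, 3), -37883), -1) = Pow(Rational(-84905, 3), -1) = Rational(-3, 84905)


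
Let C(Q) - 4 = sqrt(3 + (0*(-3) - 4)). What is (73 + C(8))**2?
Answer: (77 + I)**2 ≈ 5928.0 + 154.0*I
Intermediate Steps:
C(Q) = 4 + I (C(Q) = 4 + sqrt(3 + (0*(-3) - 4)) = 4 + sqrt(3 + (0 - 4)) = 4 + sqrt(3 - 4) = 4 + sqrt(-1) = 4 + I)
(73 + C(8))**2 = (73 + (4 + I))**2 = (77 + I)**2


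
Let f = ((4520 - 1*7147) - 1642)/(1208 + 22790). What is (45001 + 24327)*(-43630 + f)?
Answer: -36294490879976/11999 ≈ -3.0248e+9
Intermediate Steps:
f = -4269/23998 (f = ((4520 - 7147) - 1642)/23998 = (-2627 - 1642)*(1/23998) = -4269*1/23998 = -4269/23998 ≈ -0.17789)
(45001 + 24327)*(-43630 + f) = (45001 + 24327)*(-43630 - 4269/23998) = 69328*(-1047037009/23998) = -36294490879976/11999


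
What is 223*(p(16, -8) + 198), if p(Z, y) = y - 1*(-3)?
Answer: 43039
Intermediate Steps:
p(Z, y) = 3 + y (p(Z, y) = y + 3 = 3 + y)
223*(p(16, -8) + 198) = 223*((3 - 8) + 198) = 223*(-5 + 198) = 223*193 = 43039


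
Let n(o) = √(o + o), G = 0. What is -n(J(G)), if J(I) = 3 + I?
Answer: -√6 ≈ -2.4495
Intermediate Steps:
n(o) = √2*√o (n(o) = √(2*o) = √2*√o)
-n(J(G)) = -√2*√(3 + 0) = -√2*√3 = -√6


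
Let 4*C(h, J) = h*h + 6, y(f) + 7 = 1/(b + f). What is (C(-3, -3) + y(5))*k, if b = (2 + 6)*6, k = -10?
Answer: 3425/106 ≈ 32.311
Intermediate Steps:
b = 48 (b = 8*6 = 48)
y(f) = -7 + 1/(48 + f)
C(h, J) = 3/2 + h²/4 (C(h, J) = (h*h + 6)/4 = (h² + 6)/4 = (6 + h²)/4 = 3/2 + h²/4)
(C(-3, -3) + y(5))*k = ((3/2 + (¼)*(-3)²) + (-335 - 7*5)/(48 + 5))*(-10) = ((3/2 + (¼)*9) + (-335 - 35)/53)*(-10) = ((3/2 + 9/4) + (1/53)*(-370))*(-10) = (15/4 - 370/53)*(-10) = -685/212*(-10) = 3425/106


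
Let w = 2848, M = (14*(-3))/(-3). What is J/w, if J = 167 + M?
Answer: 181/2848 ≈ 0.063553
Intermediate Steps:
M = 14 (M = -42*(-1/3) = 14)
J = 181 (J = 167 + 14 = 181)
J/w = 181/2848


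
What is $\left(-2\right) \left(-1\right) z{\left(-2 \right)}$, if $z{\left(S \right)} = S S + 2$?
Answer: $12$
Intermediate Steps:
$z{\left(S \right)} = 2 + S^{2}$ ($z{\left(S \right)} = S^{2} + 2 = 2 + S^{2}$)
$\left(-2\right) \left(-1\right) z{\left(-2 \right)} = \left(-2\right) \left(-1\right) \left(2 + \left(-2\right)^{2}\right) = 2 \left(2 + 4\right) = 2 \cdot 6 = 12$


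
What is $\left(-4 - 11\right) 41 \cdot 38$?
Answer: $-23370$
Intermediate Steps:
$\left(-4 - 11\right) 41 \cdot 38 = \left(-15\right) 41 \cdot 38 = \left(-615\right) 38 = -23370$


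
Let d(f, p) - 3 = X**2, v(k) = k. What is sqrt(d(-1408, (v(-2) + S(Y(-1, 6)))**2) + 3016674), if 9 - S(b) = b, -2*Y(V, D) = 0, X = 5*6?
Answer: sqrt(3017577) ≈ 1737.1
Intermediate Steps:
X = 30
Y(V, D) = 0 (Y(V, D) = -1/2*0 = 0)
S(b) = 9 - b
d(f, p) = 903 (d(f, p) = 3 + 30**2 = 3 + 900 = 903)
sqrt(d(-1408, (v(-2) + S(Y(-1, 6)))**2) + 3016674) = sqrt(903 + 3016674) = sqrt(3017577)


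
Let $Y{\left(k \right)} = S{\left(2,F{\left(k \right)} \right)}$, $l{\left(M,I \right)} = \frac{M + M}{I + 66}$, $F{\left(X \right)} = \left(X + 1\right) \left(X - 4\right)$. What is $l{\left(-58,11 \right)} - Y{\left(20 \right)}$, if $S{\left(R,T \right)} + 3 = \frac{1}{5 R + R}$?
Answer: $\frac{1303}{924} \approx 1.4102$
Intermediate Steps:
$F{\left(X \right)} = \left(1 + X\right) \left(-4 + X\right)$
$S{\left(R,T \right)} = -3 + \frac{1}{6 R}$ ($S{\left(R,T \right)} = -3 + \frac{1}{5 R + R} = -3 + \frac{1}{6 R}$)
$l{\left(M,I \right)} = \frac{2 M}{66 + I}$
$Y{\left(k \right)} = - \frac{35}{12}$ ($Y{\left(k \right)} = -3 + \frac{1}{6 \cdot 2} = -3 + \frac{1}{6} \cdot \frac{1}{2} = -3 + \frac{1}{12} = - \frac{35}{12}$)
$l{\left(-58,11 \right)} - Y{\left(20 \right)} = 2 \left(-58\right) \frac{1}{66 + 11} - - \frac{35}{12} = 2 \left(-58\right) \frac{1}{77} + \frac{35}{12} = - \frac{116}{77} + \frac{35}{12} = \frac{1303}{924}$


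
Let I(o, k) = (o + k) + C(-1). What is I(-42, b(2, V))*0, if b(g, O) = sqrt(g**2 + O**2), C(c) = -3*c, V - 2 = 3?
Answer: 0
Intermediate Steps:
V = 5 (V = 2 + 3 = 5)
b(g, O) = sqrt(O**2 + g**2)
I(o, k) = 3 + k + o (I(o, k) = (o + k) - 3*(-1) = (k + o) + 3 = 3 + k + o)
I(-42, b(2, V))*0 = (3 + sqrt(5**2 + 2**2) - 42)*0 = (3 + sqrt(25 + 4) - 42)*0 = (3 + sqrt(29) - 42)*0 = (-39 + sqrt(29))*0 = 0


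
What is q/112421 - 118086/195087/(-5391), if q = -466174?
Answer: -9613106957152/2318328264807 ≈ -4.1466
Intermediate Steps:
q/112421 - 118086/195087/(-5391) = -466174/112421 - 118086/195087/(-5391) = -466174*1/112421 - 118086*1/195087*(-1/5391) = -27422/6613 - 39362/65029*(-1/5391) = -27422/6613 + 39362/350571339 = -9613106957152/2318328264807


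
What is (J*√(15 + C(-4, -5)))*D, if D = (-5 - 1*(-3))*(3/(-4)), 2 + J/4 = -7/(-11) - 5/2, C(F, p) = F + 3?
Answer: -255*√14/11 ≈ -86.738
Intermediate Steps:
C(F, p) = 3 + F
J = -170/11 (J = -8 + 4*(-7/(-11) - 5/2) = -8 + 4*(-7*(-1/11) - 5*½) = -8 + 4*(7/11 - 5/2) = -8 + 4*(-41/22) = -8 - 82/11 = -170/11 ≈ -15.455)
D = 3/2 (D = (-5 + 3)*(3*(-¼)) = -2*(-¾) = 3/2 ≈ 1.5000)
(J*√(15 + C(-4, -5)))*D = -170*√(15 + (3 - 4))/11*(3/2) = -170*√(15 - 1)/11*(3/2) = -170*√14/11*(3/2) = -255*√14/11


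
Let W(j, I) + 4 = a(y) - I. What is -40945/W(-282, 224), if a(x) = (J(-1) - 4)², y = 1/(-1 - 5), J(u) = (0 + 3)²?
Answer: 40945/203 ≈ 201.70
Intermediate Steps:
J(u) = 9 (J(u) = 3² = 9)
y = -⅙ (y = 1/(-6) = -⅙ ≈ -0.16667)
a(x) = 25 (a(x) = (9 - 4)² = 5² = 25)
W(j, I) = 21 - I (W(j, I) = -4 + (25 - I) = 21 - I)
-40945/W(-282, 224) = -40945/(21 - 1*224) = -40945/(21 - 224) = -40945/(-203) = -40945*(-1/203) = 40945/203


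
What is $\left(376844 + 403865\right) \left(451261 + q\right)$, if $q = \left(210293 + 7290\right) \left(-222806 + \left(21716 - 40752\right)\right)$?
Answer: $-41081107929447125$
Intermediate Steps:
$q = -52620707886$ ($q = 217583 \left(-222806 + \left(21716 - 40752\right)\right) = 217583 \left(-222806 - 19036\right) = 217583 \left(-241842\right) = -52620707886$)
$\left(376844 + 403865\right) \left(451261 + q\right) = \left(376844 + 403865\right) \left(451261 - 52620707886\right) = 780709 \left(-52620256625\right) = -41081107929447125$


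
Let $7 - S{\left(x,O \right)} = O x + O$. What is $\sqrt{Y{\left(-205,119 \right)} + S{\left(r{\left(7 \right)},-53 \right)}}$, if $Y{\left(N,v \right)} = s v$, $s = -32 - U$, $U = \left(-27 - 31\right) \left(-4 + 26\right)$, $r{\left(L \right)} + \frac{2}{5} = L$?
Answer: $\frac{\sqrt{3711145}}{5} \approx 385.29$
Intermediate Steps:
$r{\left(L \right)} = - \frac{2}{5} + L$
$S{\left(x,O \right)} = 7 - O - O x$ ($S{\left(x,O \right)} = 7 - \left(O x + O\right) = 7 - \left(O + O x\right) = 7 - O - O x$)
$U = -1276$ ($U = \left(-58\right) 22 = -1276$)
$s = 1244$ ($s = -32 - -1276 = -32 + 1276 = 1244$)
$Y{\left(N,v \right)} = 1244 v$
$\sqrt{Y{\left(-205,119 \right)} + S{\left(r{\left(7 \right)},-53 \right)}} = \sqrt{1244 \cdot 119 - \left(-60 - 53 \left(- \frac{2}{5} + 7\right)\right)} = \sqrt{148036 + \left(7 + 53 - \left(-53\right) \frac{33}{5}\right)} = \sqrt{148036 + \left(7 + 53 + \frac{1749}{5}\right)} = \sqrt{148036 + \frac{2049}{5}} = \sqrt{\frac{742229}{5}} = \frac{\sqrt{3711145}}{5}$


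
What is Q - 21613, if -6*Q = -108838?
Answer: -10420/3 ≈ -3473.3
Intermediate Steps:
Q = 54419/3 (Q = -1/6*(-108838) = 54419/3 ≈ 18140.)
Q - 21613 = 54419/3 - 21613 = -10420/3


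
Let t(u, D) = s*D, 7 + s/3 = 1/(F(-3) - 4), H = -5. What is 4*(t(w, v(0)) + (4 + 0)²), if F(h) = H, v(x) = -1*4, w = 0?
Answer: 1216/3 ≈ 405.33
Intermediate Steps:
v(x) = -4
F(h) = -5
s = -64/3 (s = -21 + 3/(-5 - 4) = -21 + 3/(-9) = -21 + 3*(-⅑) = -21 - ⅓ = -64/3 ≈ -21.333)
t(u, D) = -64*D/3
4*(t(w, v(0)) + (4 + 0)²) = 4*(-64/3*(-4) + (4 + 0)²) = 4*(256/3 + 4²) = 4*(256/3 + 16) = 4*(304/3) = 1216/3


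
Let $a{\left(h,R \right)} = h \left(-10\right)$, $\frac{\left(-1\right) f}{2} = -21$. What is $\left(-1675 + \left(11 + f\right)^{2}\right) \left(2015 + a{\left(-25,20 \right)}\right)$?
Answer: $2568510$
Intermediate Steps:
$f = 42$ ($f = \left(-2\right) \left(-21\right) = 42$)
$a{\left(h,R \right)} = - 10 h$
$\left(-1675 + \left(11 + f\right)^{2}\right) \left(2015 + a{\left(-25,20 \right)}\right) = \left(-1675 + \left(11 + 42\right)^{2}\right) \left(2015 - -250\right) = \left(-1675 + 53^{2}\right) \left(2015 + 250\right) = \left(-1675 + 2809\right) 2265 = 1134 \cdot 2265 = 2568510$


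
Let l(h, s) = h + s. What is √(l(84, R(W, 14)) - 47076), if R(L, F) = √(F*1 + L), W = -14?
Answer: 4*I*√2937 ≈ 216.78*I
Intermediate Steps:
R(L, F) = √(F + L)
√(l(84, R(W, 14)) - 47076) = √((84 + √(14 - 14)) - 47076) = √((84 + √0) - 47076) = √((84 + 0) - 47076) = √(84 - 47076) = √(-46992) = 4*I*√2937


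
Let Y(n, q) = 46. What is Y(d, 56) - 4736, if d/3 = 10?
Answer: -4690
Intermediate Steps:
d = 30 (d = 3*10 = 30)
Y(d, 56) - 4736 = 46 - 4736 = -4690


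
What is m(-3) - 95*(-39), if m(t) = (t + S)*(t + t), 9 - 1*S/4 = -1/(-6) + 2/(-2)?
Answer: 3487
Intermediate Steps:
S = 118/3 (S = 36 - 4*(-1/(-6) + 2/(-2)) = 36 - 4*(-1*(-1/6) + 2*(-1/2)) = 36 - 4*(1/6 - 1) = 36 - 4*(-5/6) = 36 + 10/3 = 118/3 ≈ 39.333)
m(t) = 2*t*(118/3 + t) (m(t) = (t + 118/3)*(t + t) = (118/3 + t)*(2*t) = 2*t*(118/3 + t))
m(-3) - 95*(-39) = (2/3)*(-3)*(118 + 3*(-3)) - 95*(-39) = (2/3)*(-3)*(118 - 9) + 3705 = (2/3)*(-3)*109 + 3705 = -218 + 3705 = 3487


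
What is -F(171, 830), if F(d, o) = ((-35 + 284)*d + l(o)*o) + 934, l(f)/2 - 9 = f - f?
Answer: -58453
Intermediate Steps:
l(f) = 18 (l(f) = 18 + 2*(f - f) = 18 + 2*0 = 18 + 0 = 18)
F(d, o) = 934 + 18*o + 249*d (F(d, o) = ((-35 + 284)*d + 18*o) + 934 = (249*d + 18*o) + 934 = (18*o + 249*d) + 934 = 934 + 18*o + 249*d)
-F(171, 830) = -(934 + 18*830 + 249*171) = -(934 + 14940 + 42579) = -1*58453 = -58453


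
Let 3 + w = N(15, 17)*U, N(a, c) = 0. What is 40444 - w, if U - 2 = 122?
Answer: 40447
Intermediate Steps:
U = 124 (U = 2 + 122 = 124)
w = -3 (w = -3 + 0*124 = -3 + 0 = -3)
40444 - w = 40444 - 1*(-3) = 40444 + 3 = 40447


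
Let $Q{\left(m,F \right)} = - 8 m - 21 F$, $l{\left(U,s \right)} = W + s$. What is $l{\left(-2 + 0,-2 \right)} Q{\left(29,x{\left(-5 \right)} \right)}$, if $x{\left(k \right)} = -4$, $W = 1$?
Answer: $148$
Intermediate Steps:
$l{\left(U,s \right)} = 1 + s$
$Q{\left(m,F \right)} = - 21 F - 8 m$
$l{\left(-2 + 0,-2 \right)} Q{\left(29,x{\left(-5 \right)} \right)} = \left(1 - 2\right) \left(\left(-21\right) \left(-4\right) - 232\right) = - (84 - 232) = \left(-1\right) \left(-148\right) = 148$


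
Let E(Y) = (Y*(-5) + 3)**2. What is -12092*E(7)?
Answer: -12382208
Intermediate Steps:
E(Y) = (3 - 5*Y)**2 (E(Y) = (-5*Y + 3)**2 = (3 - 5*Y)**2)
-12092*E(7) = -12092*(-3 + 5*7)**2 = -12092*(-3 + 35)**2 = -12092*32**2 = -12092*1024 = -12382208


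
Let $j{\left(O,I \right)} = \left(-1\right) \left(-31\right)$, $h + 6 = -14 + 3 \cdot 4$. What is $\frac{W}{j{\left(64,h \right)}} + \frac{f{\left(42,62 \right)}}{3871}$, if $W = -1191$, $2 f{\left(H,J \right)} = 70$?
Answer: $- \frac{658468}{17143} \approx -38.41$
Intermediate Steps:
$f{\left(H,J \right)} = 35$ ($f{\left(H,J \right)} = \frac{1}{2} \cdot 70 = 35$)
$h = -8$ ($h = -6 + \left(-14 + 3 \cdot 4\right) = -6 + \left(-14 + 12\right) = -6 - 2 = -8$)
$j{\left(O,I \right)} = 31$
$\frac{W}{j{\left(64,h \right)}} + \frac{f{\left(42,62 \right)}}{3871} = - \frac{1191}{31} + \frac{35}{3871} = \left(-1191\right) \frac{1}{31} + 35 \cdot \frac{1}{3871} = - \frac{1191}{31} + \frac{5}{553} = - \frac{658468}{17143}$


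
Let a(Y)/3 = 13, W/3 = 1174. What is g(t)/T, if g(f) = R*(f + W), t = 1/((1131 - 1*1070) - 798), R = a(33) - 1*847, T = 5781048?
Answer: -262167013/532579047 ≈ -0.49226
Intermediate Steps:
W = 3522 (W = 3*1174 = 3522)
a(Y) = 39 (a(Y) = 3*13 = 39)
R = -808 (R = 39 - 1*847 = 39 - 847 = -808)
t = -1/737 (t = 1/((1131 - 1070) - 798) = 1/(61 - 798) = 1/(-737) = -1/737 ≈ -0.0013569)
g(f) = -2845776 - 808*f (g(f) = -808*(f + 3522) = -808*(3522 + f) = -2845776 - 808*f)
g(t)/T = (-2845776 - 808*(-1/737))/5781048 = (-2845776 + 808/737)*(1/5781048) = -2097336104/737*1/5781048 = -262167013/532579047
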